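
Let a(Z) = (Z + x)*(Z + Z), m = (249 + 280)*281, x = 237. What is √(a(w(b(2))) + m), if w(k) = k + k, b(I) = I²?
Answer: √152569 ≈ 390.60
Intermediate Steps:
m = 148649 (m = 529*281 = 148649)
w(k) = 2*k
a(Z) = 2*Z*(237 + Z) (a(Z) = (Z + 237)*(Z + Z) = (237 + Z)*(2*Z) = 2*Z*(237 + Z))
√(a(w(b(2))) + m) = √(2*(2*2²)*(237 + 2*2²) + 148649) = √(2*(2*4)*(237 + 2*4) + 148649) = √(2*8*(237 + 8) + 148649) = √(2*8*245 + 148649) = √(3920 + 148649) = √152569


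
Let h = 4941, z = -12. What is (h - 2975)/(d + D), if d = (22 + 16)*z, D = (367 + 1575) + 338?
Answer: 983/912 ≈ 1.0779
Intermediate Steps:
D = 2280 (D = 1942 + 338 = 2280)
d = -456 (d = (22 + 16)*(-12) = 38*(-12) = -456)
(h - 2975)/(d + D) = (4941 - 2975)/(-456 + 2280) = 1966/1824 = 1966*(1/1824) = 983/912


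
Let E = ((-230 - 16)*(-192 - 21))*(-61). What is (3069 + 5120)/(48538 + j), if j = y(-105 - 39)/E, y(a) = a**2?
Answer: 1454128919/8618940046 ≈ 0.16871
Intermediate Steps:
E = -3196278 (E = -246*(-213)*(-61) = 52398*(-61) = -3196278)
j = -1152/177571 (j = (-105 - 39)**2/(-3196278) = (-144)**2*(-1/3196278) = 20736*(-1/3196278) = -1152/177571 ≈ -0.0064875)
(3069 + 5120)/(48538 + j) = (3069 + 5120)/(48538 - 1152/177571) = 8189/(8618940046/177571) = 8189*(177571/8618940046) = 1454128919/8618940046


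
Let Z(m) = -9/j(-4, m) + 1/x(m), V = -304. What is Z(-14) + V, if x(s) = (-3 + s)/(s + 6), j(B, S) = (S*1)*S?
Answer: -1011513/3332 ≈ -303.58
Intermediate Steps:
j(B, S) = S**2 (j(B, S) = S*S = S**2)
x(s) = (-3 + s)/(6 + s)
Z(m) = -9/m**2 + (6 + m)/(-3 + m) (Z(m) = -9/m**2 + 1/((-3 + m)/(6 + m)) = -9/m**2 + 1*((6 + m)/(-3 + m)) = -9/m**2 + (6 + m)/(-3 + m))
Z(-14) + V = (27 - 9*(-14) + (-14)**2*(6 - 14))/((-14)**2*(-3 - 14)) - 304 = (1/196)*(27 + 126 + 196*(-8))/(-17) - 304 = (1/196)*(-1/17)*(27 + 126 - 1568) - 304 = (1/196)*(-1/17)*(-1415) - 304 = 1415/3332 - 304 = -1011513/3332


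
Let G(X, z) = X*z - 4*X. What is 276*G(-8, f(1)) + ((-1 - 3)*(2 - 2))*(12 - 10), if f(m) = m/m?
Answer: 6624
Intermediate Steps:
f(m) = 1
G(X, z) = -4*X + X*z
276*G(-8, f(1)) + ((-1 - 3)*(2 - 2))*(12 - 10) = 276*(-8*(-4 + 1)) + ((-1 - 3)*(2 - 2))*(12 - 10) = 276*(-8*(-3)) - 4*0*2 = 276*24 + 0*2 = 6624 + 0 = 6624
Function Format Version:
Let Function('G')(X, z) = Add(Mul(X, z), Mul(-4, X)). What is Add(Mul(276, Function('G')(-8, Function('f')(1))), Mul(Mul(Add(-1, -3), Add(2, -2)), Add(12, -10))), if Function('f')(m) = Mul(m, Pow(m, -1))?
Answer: 6624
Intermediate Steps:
Function('f')(m) = 1
Function('G')(X, z) = Add(Mul(-4, X), Mul(X, z))
Add(Mul(276, Function('G')(-8, Function('f')(1))), Mul(Mul(Add(-1, -3), Add(2, -2)), Add(12, -10))) = Add(Mul(276, Mul(-8, Add(-4, 1))), Mul(Mul(Add(-1, -3), Add(2, -2)), Add(12, -10))) = Add(Mul(276, Mul(-8, -3)), Mul(Mul(-4, 0), 2)) = Add(Mul(276, 24), Mul(0, 2)) = Add(6624, 0) = 6624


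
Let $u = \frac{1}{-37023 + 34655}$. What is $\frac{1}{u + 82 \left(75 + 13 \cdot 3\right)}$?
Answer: $\frac{2368}{22136063} \approx 0.00010697$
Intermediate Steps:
$u = - \frac{1}{2368}$ ($u = \frac{1}{-2368} = - \frac{1}{2368} \approx -0.0004223$)
$\frac{1}{u + 82 \left(75 + 13 \cdot 3\right)} = \frac{1}{- \frac{1}{2368} + 82 \left(75 + 13 \cdot 3\right)} = \frac{1}{- \frac{1}{2368} + 82 \left(75 + 39\right)} = \frac{1}{- \frac{1}{2368} + 82 \cdot 114} = \frac{1}{- \frac{1}{2368} + 9348} = \frac{1}{\frac{22136063}{2368}} = \frac{2368}{22136063}$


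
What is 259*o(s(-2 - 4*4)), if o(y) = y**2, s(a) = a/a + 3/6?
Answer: 2331/4 ≈ 582.75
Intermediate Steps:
s(a) = 3/2 (s(a) = 1 + 3*(1/6) = 1 + 1/2 = 3/2)
259*o(s(-2 - 4*4)) = 259*(3/2)**2 = 259*(9/4) = 2331/4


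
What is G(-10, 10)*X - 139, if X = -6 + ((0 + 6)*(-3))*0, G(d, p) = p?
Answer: -199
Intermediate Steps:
X = -6 (X = -6 + (6*(-3))*0 = -6 - 18*0 = -6 + 0 = -6)
G(-10, 10)*X - 139 = 10*(-6) - 139 = -60 - 139 = -199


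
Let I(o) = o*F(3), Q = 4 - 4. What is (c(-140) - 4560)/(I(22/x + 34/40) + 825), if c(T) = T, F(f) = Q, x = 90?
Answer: -188/33 ≈ -5.6970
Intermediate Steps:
Q = 0
F(f) = 0
I(o) = 0 (I(o) = o*0 = 0)
(c(-140) - 4560)/(I(22/x + 34/40) + 825) = (-140 - 4560)/(0 + 825) = -4700/825 = -4700*1/825 = -188/33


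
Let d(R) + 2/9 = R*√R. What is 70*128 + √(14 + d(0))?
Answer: 8960 + 2*√31/3 ≈ 8963.7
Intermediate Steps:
d(R) = -2/9 + R^(3/2) (d(R) = -2/9 + R*√R = -2/9 + R^(3/2))
70*128 + √(14 + d(0)) = 70*128 + √(14 + (-2/9 + 0^(3/2))) = 8960 + √(14 + (-2/9 + 0)) = 8960 + √(14 - 2/9) = 8960 + √(124/9) = 8960 + 2*√31/3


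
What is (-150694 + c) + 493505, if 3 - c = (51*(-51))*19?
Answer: 392233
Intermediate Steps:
c = 49422 (c = 3 - 51*(-51)*19 = 3 - (-2601)*19 = 3 - 1*(-49419) = 3 + 49419 = 49422)
(-150694 + c) + 493505 = (-150694 + 49422) + 493505 = -101272 + 493505 = 392233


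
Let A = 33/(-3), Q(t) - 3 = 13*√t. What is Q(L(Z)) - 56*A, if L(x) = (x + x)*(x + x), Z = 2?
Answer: 671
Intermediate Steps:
L(x) = 4*x² (L(x) = (2*x)*(2*x) = 4*x²)
Q(t) = 3 + 13*√t
A = -11 (A = -⅓*33 = -11)
Q(L(Z)) - 56*A = (3 + 13*√(4*2²)) - 56*(-11) = (3 + 13*√(4*4)) + 616 = (3 + 13*√16) + 616 = (3 + 13*4) + 616 = (3 + 52) + 616 = 55 + 616 = 671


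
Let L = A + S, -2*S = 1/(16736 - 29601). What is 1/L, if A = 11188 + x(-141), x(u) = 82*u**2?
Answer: 25730/42233993901 ≈ 6.0923e-7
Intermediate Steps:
S = 1/25730 (S = -1/(2*(16736 - 29601)) = -1/2/(-12865) = -1/2*(-1/12865) = 1/25730 ≈ 3.8865e-5)
A = 1641430 (A = 11188 + 82*(-141)**2 = 11188 + 82*19881 = 11188 + 1630242 = 1641430)
L = 42233993901/25730 (L = 1641430 + 1/25730 = 42233993901/25730 ≈ 1.6414e+6)
1/L = 1/(42233993901/25730) = 25730/42233993901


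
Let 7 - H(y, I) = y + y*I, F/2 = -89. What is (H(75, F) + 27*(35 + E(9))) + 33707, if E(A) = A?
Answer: 48177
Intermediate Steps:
F = -178 (F = 2*(-89) = -178)
H(y, I) = 7 - y - I*y (H(y, I) = 7 - (y + y*I) = 7 - (y + I*y) = 7 + (-y - I*y) = 7 - y - I*y)
(H(75, F) + 27*(35 + E(9))) + 33707 = ((7 - 1*75 - 1*(-178)*75) + 27*(35 + 9)) + 33707 = ((7 - 75 + 13350) + 27*44) + 33707 = (13282 + 1188) + 33707 = 14470 + 33707 = 48177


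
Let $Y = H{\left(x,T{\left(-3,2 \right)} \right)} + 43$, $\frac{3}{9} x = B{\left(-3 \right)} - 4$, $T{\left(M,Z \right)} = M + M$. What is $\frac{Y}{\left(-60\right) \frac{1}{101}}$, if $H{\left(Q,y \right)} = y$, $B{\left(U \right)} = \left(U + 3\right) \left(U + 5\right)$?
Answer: $- \frac{3737}{60} \approx -62.283$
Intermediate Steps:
$B{\left(U \right)} = \left(3 + U\right) \left(5 + U\right)$
$T{\left(M,Z \right)} = 2 M$
$x = -12$ ($x = 3 \left(\left(15 + \left(-3\right)^{2} + 8 \left(-3\right)\right) - 4\right) = 3 \left(\left(15 + 9 - 24\right) - 4\right) = 3 \left(0 - 4\right) = 3 \left(-4\right) = -12$)
$Y = 37$ ($Y = 2 \left(-3\right) + 43 = -6 + 43 = 37$)
$\frac{Y}{\left(-60\right) \frac{1}{101}} = \frac{1}{\left(-60\right) \frac{1}{101}} \cdot 37 = \frac{1}{- \frac{60}{101}} \cdot 37 = \left(- \frac{101}{60}\right) 37 = - \frac{3737}{60}$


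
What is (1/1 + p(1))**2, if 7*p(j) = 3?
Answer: 100/49 ≈ 2.0408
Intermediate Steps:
p(j) = 3/7 (p(j) = (1/7)*3 = 3/7)
(1/1 + p(1))**2 = (1/1 + 3/7)**2 = (1*1 + 3/7)**2 = (1 + 3/7)**2 = (10/7)**2 = 100/49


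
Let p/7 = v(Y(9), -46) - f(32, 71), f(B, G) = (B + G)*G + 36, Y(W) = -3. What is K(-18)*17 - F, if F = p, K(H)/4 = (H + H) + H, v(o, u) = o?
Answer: 47792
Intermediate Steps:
K(H) = 12*H (K(H) = 4*((H + H) + H) = 4*(2*H + H) = 4*(3*H) = 12*H)
f(B, G) = 36 + G*(B + G) (f(B, G) = G*(B + G) + 36 = 36 + G*(B + G))
p = -51464 (p = 7*(-3 - (36 + 71**2 + 32*71)) = 7*(-3 - (36 + 5041 + 2272)) = 7*(-3 - 1*7349) = 7*(-3 - 7349) = 7*(-7352) = -51464)
F = -51464
K(-18)*17 - F = (12*(-18))*17 - 1*(-51464) = -216*17 + 51464 = -3672 + 51464 = 47792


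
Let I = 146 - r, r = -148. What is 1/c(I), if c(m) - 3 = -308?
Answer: -1/305 ≈ -0.0032787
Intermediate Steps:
I = 294 (I = 146 - 1*(-148) = 146 + 148 = 294)
c(m) = -305 (c(m) = 3 - 308 = -305)
1/c(I) = 1/(-305) = -1/305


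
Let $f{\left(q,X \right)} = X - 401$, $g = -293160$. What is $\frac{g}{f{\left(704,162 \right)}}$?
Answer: $\frac{293160}{239} \approx 1226.6$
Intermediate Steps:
$f{\left(q,X \right)} = -401 + X$
$\frac{g}{f{\left(704,162 \right)}} = - \frac{293160}{-401 + 162} = - \frac{293160}{-239} = \left(-293160\right) \left(- \frac{1}{239}\right) = \frac{293160}{239}$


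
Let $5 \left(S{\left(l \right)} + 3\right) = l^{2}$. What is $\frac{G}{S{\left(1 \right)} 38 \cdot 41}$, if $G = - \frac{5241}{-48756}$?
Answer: $- \frac{8735}{354488624} \approx -2.4641 \cdot 10^{-5}$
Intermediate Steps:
$G = \frac{1747}{16252}$ ($G = \left(-5241\right) \left(- \frac{1}{48756}\right) = \frac{1747}{16252} \approx 0.10749$)
$S{\left(l \right)} = -3 + \frac{l^{2}}{5}$
$\frac{G}{S{\left(1 \right)} 38 \cdot 41} = \frac{1747}{16252 \left(-3 + \frac{1^{2}}{5}\right) 38 \cdot 41} = \frac{1747}{16252 \left(-3 + \frac{1}{5} \cdot 1\right) 38 \cdot 41} = \frac{1747}{16252 \left(-3 + \frac{1}{5}\right) 38 \cdot 41} = \frac{1747}{16252 \left(- \frac{14}{5}\right) 38 \cdot 41} = \frac{1747}{16252 \left(\left(- \frac{532}{5}\right) 41\right)} = \frac{1747}{16252 \left(- \frac{21812}{5}\right)} = \frac{1747}{16252} \left(- \frac{5}{21812}\right) = - \frac{8735}{354488624}$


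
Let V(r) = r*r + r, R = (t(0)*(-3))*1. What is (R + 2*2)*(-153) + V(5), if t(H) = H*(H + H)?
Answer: -582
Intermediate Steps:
t(H) = 2*H² (t(H) = H*(2*H) = 2*H²)
R = 0 (R = ((2*0²)*(-3))*1 = ((2*0)*(-3))*1 = (0*(-3))*1 = 0*1 = 0)
V(r) = r + r² (V(r) = r² + r = r + r²)
(R + 2*2)*(-153) + V(5) = (0 + 2*2)*(-153) + 5*(1 + 5) = (0 + 4)*(-153) + 5*6 = 4*(-153) + 30 = -612 + 30 = -582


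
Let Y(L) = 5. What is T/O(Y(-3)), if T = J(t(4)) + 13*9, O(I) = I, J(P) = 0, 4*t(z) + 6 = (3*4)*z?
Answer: 117/5 ≈ 23.400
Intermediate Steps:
t(z) = -3/2 + 3*z (t(z) = -3/2 + ((3*4)*z)/4 = -3/2 + (12*z)/4 = -3/2 + 3*z)
T = 117 (T = 0 + 13*9 = 0 + 117 = 117)
T/O(Y(-3)) = 117/5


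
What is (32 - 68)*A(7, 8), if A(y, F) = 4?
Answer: -144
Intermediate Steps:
(32 - 68)*A(7, 8) = (32 - 68)*4 = -36*4 = -144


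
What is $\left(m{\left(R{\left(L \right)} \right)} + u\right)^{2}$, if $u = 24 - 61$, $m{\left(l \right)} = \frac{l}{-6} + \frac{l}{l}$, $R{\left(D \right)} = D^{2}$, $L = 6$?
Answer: $1764$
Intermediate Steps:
$m{\left(l \right)} = 1 - \frac{l}{6}$ ($m{\left(l \right)} = l \left(- \frac{1}{6}\right) + 1 = - \frac{l}{6} + 1 = 1 - \frac{l}{6}$)
$u = -37$ ($u = 24 - 61 = -37$)
$\left(m{\left(R{\left(L \right)} \right)} + u\right)^{2} = \left(\left(1 - \frac{6^{2}}{6}\right) - 37\right)^{2} = \left(\left(1 - 6\right) - 37\right)^{2} = \left(-5 - 37\right)^{2} = \left(-42\right)^{2} = 1764$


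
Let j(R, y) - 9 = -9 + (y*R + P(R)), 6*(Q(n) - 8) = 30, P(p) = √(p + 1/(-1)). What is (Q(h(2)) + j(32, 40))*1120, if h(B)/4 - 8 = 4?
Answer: 1448160 + 1120*√31 ≈ 1.4544e+6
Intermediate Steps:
P(p) = √(-1 + p) (P(p) = √(p - 1) = √(-1 + p))
h(B) = 48 (h(B) = 32 + 4*4 = 32 + 16 = 48)
Q(n) = 13 (Q(n) = 8 + (⅙)*30 = 8 + 5 = 13)
j(R, y) = √(-1 + R) + R*y (j(R, y) = 9 + (-9 + (y*R + √(-1 + R))) = 9 + (-9 + (R*y + √(-1 + R))) = 9 + (-9 + (√(-1 + R) + R*y)) = 9 + (-9 + √(-1 + R) + R*y) = √(-1 + R) + R*y)
(Q(h(2)) + j(32, 40))*1120 = (13 + (√(-1 + 32) + 32*40))*1120 = (13 + (√31 + 1280))*1120 = (13 + (1280 + √31))*1120 = (1293 + √31)*1120 = 1448160 + 1120*√31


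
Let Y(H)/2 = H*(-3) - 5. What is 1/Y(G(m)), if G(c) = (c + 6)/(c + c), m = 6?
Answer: -1/16 ≈ -0.062500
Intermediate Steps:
G(c) = (6 + c)/(2*c) (G(c) = (6 + c)/((2*c)) = (6 + c)*(1/(2*c)) = (6 + c)/(2*c))
Y(H) = -10 - 6*H (Y(H) = 2*(H*(-3) - 5) = 2*(-3*H - 5) = 2*(-5 - 3*H) = -10 - 6*H)
1/Y(G(m)) = 1/(-10 - 3*(6 + 6)/6) = 1/(-10 - 3*12/6) = 1/(-10 - 6*1) = 1/(-10 - 6) = 1/(-16) = -1/16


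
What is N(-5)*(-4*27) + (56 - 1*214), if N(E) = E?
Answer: 382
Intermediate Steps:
N(-5)*(-4*27) + (56 - 1*214) = -(-20)*27 + (56 - 1*214) = -5*(-108) + (56 - 214) = 540 - 158 = 382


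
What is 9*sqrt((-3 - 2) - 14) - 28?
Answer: -28 + 9*I*sqrt(19) ≈ -28.0 + 39.23*I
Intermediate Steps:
9*sqrt((-3 - 2) - 14) - 28 = 9*sqrt(-5 - 14) - 28 = 9*sqrt(-19) - 28 = 9*(I*sqrt(19)) - 28 = 9*I*sqrt(19) - 28 = -28 + 9*I*sqrt(19)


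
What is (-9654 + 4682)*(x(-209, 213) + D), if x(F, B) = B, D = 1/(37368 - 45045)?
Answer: -8130214400/7677 ≈ -1.0590e+6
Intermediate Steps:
D = -1/7677 (D = 1/(-7677) = -1/7677 ≈ -0.00013026)
(-9654 + 4682)*(x(-209, 213) + D) = (-9654 + 4682)*(213 - 1/7677) = -4972*1635200/7677 = -8130214400/7677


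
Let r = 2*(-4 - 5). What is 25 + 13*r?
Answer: -209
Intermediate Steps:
r = -18 (r = 2*(-9) = -18)
25 + 13*r = 25 + 13*(-18) = 25 - 234 = -209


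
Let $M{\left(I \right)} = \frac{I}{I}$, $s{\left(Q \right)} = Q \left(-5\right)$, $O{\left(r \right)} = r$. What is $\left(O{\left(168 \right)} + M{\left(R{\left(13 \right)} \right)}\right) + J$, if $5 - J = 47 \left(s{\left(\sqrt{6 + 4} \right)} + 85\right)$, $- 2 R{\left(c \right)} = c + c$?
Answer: $-3821 + 235 \sqrt{10} \approx -3077.9$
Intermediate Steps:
$s{\left(Q \right)} = - 5 Q$
$R{\left(c \right)} = - c$ ($R{\left(c \right)} = - \frac{c + c}{2} = - \frac{2 c}{2} = - c$)
$M{\left(I \right)} = 1$
$J = -3990 + 235 \sqrt{10}$ ($J = 5 - 47 \left(- 5 \sqrt{6 + 4} + 85\right) = 5 - 47 \left(- 5 \sqrt{10} + 85\right) = 5 - 47 \left(85 - 5 \sqrt{10}\right) = 5 - \left(3995 - 235 \sqrt{10}\right) = -3990 + 235 \sqrt{10} \approx -3246.9$)
$\left(O{\left(168 \right)} + M{\left(R{\left(13 \right)} \right)}\right) + J = \left(168 + 1\right) - \left(3990 - 235 \sqrt{10}\right) = 169 - \left(3990 - 235 \sqrt{10}\right) = -3821 + 235 \sqrt{10}$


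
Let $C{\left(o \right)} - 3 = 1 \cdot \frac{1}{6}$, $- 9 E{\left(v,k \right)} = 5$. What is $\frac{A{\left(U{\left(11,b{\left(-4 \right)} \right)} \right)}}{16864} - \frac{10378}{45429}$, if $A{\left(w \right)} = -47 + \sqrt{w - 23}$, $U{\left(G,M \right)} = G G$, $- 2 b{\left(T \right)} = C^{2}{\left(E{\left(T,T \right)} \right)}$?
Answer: $- \frac{177149755}{766114656} + \frac{7 \sqrt{2}}{16864} \approx -0.23064$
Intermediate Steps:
$E{\left(v,k \right)} = - \frac{5}{9}$ ($E{\left(v,k \right)} = \left(- \frac{1}{9}\right) 5 = - \frac{5}{9}$)
$C{\left(o \right)} = \frac{19}{6}$ ($C{\left(o \right)} = 3 + 1 \cdot \frac{1}{6} = 3 + \frac{1}{6} = \frac{19}{6}$)
$b{\left(T \right)} = - \frac{361}{72}$ ($b{\left(T \right)} = - \frac{\left(\frac{19}{6}\right)^{2}}{2} = \left(- \frac{1}{2}\right) \frac{361}{36} = - \frac{361}{72}$)
$U{\left(G,M \right)} = G^{2}$
$A{\left(w \right)} = -47 + \sqrt{-23 + w}$
$\frac{A{\left(U{\left(11,b{\left(-4 \right)} \right)} \right)}}{16864} - \frac{10378}{45429} = \frac{-47 + \sqrt{-23 + 11^{2}}}{16864} - \frac{10378}{45429} = \left(-47 + \sqrt{-23 + 121}\right) \frac{1}{16864} - \frac{10378}{45429} = \left(-47 + \sqrt{98}\right) \frac{1}{16864} - \frac{10378}{45429} = \left(-47 + 7 \sqrt{2}\right) \frac{1}{16864} - \frac{10378}{45429} = \left(- \frac{47}{16864} + \frac{7 \sqrt{2}}{16864}\right) - \frac{10378}{45429} = - \frac{177149755}{766114656} + \frac{7 \sqrt{2}}{16864}$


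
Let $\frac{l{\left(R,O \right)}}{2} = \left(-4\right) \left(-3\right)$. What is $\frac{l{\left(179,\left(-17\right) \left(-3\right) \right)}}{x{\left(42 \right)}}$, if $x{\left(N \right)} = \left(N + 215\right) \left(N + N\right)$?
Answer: $\frac{2}{1799} \approx 0.0011117$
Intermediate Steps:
$x{\left(N \right)} = 2 N \left(215 + N\right)$ ($x{\left(N \right)} = \left(215 + N\right) 2 N = 2 N \left(215 + N\right)$)
$l{\left(R,O \right)} = 24$ ($l{\left(R,O \right)} = 2 \left(\left(-4\right) \left(-3\right)\right) = 2 \cdot 12 = 24$)
$\frac{l{\left(179,\left(-17\right) \left(-3\right) \right)}}{x{\left(42 \right)}} = \frac{24}{2 \cdot 42 \left(215 + 42\right)} = \frac{24}{2 \cdot 42 \cdot 257} = \frac{24}{21588} = 24 \cdot \frac{1}{21588} = \frac{2}{1799}$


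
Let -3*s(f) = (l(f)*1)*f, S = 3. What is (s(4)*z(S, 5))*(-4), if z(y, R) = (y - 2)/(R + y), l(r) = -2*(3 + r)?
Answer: -28/3 ≈ -9.3333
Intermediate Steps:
l(r) = -6 - 2*r
z(y, R) = (-2 + y)/(R + y)
s(f) = -f*(-6 - 2*f)/3 (s(f) = -(-6 - 2*f)*1*f/3 = -(-6 - 2*f)*f/3 = -f*(-6 - 2*f)/3)
(s(4)*z(S, 5))*(-4) = (((2/3)*4*(3 + 4))*((-2 + 3)/(5 + 3)))*(-4) = (((2/3)*4*7)*(1/8))*(-4) = (56*((1/8)*1)/3)*(-4) = ((56/3)*(1/8))*(-4) = (7/3)*(-4) = -28/3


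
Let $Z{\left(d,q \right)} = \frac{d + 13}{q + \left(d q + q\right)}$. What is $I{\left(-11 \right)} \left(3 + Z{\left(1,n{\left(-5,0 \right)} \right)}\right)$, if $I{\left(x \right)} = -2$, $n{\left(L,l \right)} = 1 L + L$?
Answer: $- \frac{76}{15} \approx -5.0667$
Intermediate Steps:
$n{\left(L,l \right)} = 2 L$ ($n{\left(L,l \right)} = L + L = 2 L$)
$Z{\left(d,q \right)} = \frac{13 + d}{2 q + d q}$ ($Z{\left(d,q \right)} = \frac{13 + d}{q + \left(q + d q\right)} = \frac{13 + d}{2 q + d q}$)
$I{\left(-11 \right)} \left(3 + Z{\left(1,n{\left(-5,0 \right)} \right)}\right) = - 2 \left(3 + \frac{13 + 1}{2 \left(-5\right) \left(2 + 1\right)}\right) = - 2 \left(3 + \frac{1}{-10} \cdot \frac{1}{3} \cdot 14\right) = - 2 \left(3 - \frac{1}{30} \cdot 14\right) = - 2 \left(3 - \frac{7}{15}\right) = \left(-2\right) \frac{38}{15} = - \frac{76}{15}$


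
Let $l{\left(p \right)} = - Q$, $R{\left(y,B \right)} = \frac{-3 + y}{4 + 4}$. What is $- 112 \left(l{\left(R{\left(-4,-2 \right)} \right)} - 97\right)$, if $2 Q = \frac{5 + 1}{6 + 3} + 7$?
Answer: $\frac{33880}{3} \approx 11293.0$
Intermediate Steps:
$R{\left(y,B \right)} = - \frac{3}{8} + \frac{y}{8}$ ($R{\left(y,B \right)} = \frac{-3 + y}{8} = \left(-3 + y\right) \frac{1}{8} = - \frac{3}{8} + \frac{y}{8}$)
$Q = \frac{23}{6}$ ($Q = \frac{\frac{5 + 1}{6 + 3} + 7}{2} = \frac{\frac{6}{9} + 7}{2} = \frac{6 \cdot \frac{1}{9} + 7}{2} = \frac{\frac{2}{3} + 7}{2} = \frac{1}{2} \cdot \frac{23}{3} = \frac{23}{6} \approx 3.8333$)
$l{\left(p \right)} = - \frac{23}{6}$ ($l{\left(p \right)} = \left(-1\right) \frac{23}{6} = - \frac{23}{6}$)
$- 112 \left(l{\left(R{\left(-4,-2 \right)} \right)} - 97\right) = - 112 \left(- \frac{23}{6} - 97\right) = \left(-112\right) \left(- \frac{605}{6}\right) = \frac{33880}{3}$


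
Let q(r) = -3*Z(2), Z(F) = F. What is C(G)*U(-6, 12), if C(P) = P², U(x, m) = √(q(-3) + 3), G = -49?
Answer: 2401*I*√3 ≈ 4158.7*I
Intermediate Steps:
q(r) = -6 (q(r) = -3*2 = -6)
U(x, m) = I*√3 (U(x, m) = √(-6 + 3) = √(-3) = I*√3)
C(G)*U(-6, 12) = (-49)²*(I*√3) = 2401*(I*√3) = 2401*I*√3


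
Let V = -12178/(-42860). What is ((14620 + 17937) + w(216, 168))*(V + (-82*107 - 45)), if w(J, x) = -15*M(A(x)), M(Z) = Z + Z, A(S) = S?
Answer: -5200302473877/21430 ≈ -2.4266e+8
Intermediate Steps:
M(Z) = 2*Z
V = 6089/21430 (V = -12178*(-1/42860) = 6089/21430 ≈ 0.28413)
w(J, x) = -30*x
((14620 + 17937) + w(216, 168))*(V + (-82*107 - 45)) = ((14620 + 17937) - 30*168)*(6089/21430 + (-82*107 - 45)) = (32557 - 5040)*(6089/21430 + (-8774 - 45)) = 27517*(6089/21430 - 8819) = 27517*(-188985081/21430) = -5200302473877/21430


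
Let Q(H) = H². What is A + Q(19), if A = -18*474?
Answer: -8171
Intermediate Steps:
A = -8532
A + Q(19) = -8532 + 19² = -8532 + 361 = -8171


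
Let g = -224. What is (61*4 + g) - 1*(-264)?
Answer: 284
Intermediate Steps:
(61*4 + g) - 1*(-264) = (61*4 - 224) - 1*(-264) = (244 - 224) + 264 = 20 + 264 = 284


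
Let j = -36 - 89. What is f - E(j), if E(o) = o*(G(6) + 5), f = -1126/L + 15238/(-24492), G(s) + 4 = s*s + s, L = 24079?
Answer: 1584736710853/294871434 ≈ 5374.3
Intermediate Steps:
G(s) = -4 + s + s**2 (G(s) = -4 + (s*s + s) = -4 + (s**2 + s) = -4 + (s + s**2) = -4 + s + s**2)
j = -125
f = -197246897/294871434 (f = -1126/24079 + 15238/(-24492) = -1126*1/24079 + 15238*(-1/24492) = -1126/24079 - 7619/12246 = -197246897/294871434 ≈ -0.66893)
E(o) = 43*o (E(o) = o*((-4 + 6 + 6**2) + 5) = o*((-4 + 6 + 36) + 5) = o*(38 + 5) = o*43 = 43*o)
f - E(j) = -197246897/294871434 - 43*(-125) = -197246897/294871434 - 1*(-5375) = -197246897/294871434 + 5375 = 1584736710853/294871434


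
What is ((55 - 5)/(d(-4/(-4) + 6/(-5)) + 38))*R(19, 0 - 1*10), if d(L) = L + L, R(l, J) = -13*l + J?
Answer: -32125/94 ≈ -341.76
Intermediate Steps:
R(l, J) = J - 13*l
d(L) = 2*L
((55 - 5)/(d(-4/(-4) + 6/(-5)) + 38))*R(19, 0 - 1*10) = ((55 - 5)/(2*(-4/(-4) + 6/(-5)) + 38))*((0 - 1*10) - 13*19) = (50/(2*(-4*(-¼) + 6*(-⅕)) + 38))*((0 - 10) - 247) = (50/(2*(1 - 6/5) + 38))*(-10 - 247) = (50/(2*(-⅕) + 38))*(-257) = (50/(-⅖ + 38))*(-257) = (50/(188/5))*(-257) = (50*(5/188))*(-257) = (125/94)*(-257) = -32125/94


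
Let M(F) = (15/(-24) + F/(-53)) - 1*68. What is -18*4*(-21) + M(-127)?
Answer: 613007/424 ≈ 1445.8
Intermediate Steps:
M(F) = -549/8 - F/53 (M(F) = (15*(-1/24) + F*(-1/53)) - 68 = (-5/8 - F/53) - 68 = -549/8 - F/53)
-18*4*(-21) + M(-127) = -18*4*(-21) + (-549/8 - 1/53*(-127)) = -72*(-21) + (-549/8 + 127/53) = 1512 - 28081/424 = 613007/424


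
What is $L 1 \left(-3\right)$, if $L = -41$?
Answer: $123$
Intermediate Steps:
$L 1 \left(-3\right) = \left(-41\right) 1 \left(-3\right) = \left(-41\right) \left(-3\right) = 123$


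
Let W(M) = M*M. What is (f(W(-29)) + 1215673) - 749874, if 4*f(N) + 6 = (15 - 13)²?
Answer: 931597/2 ≈ 4.6580e+5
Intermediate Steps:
W(M) = M²
f(N) = -½ (f(N) = -3/2 + (15 - 13)²/4 = -3/2 + (¼)*2² = -3/2 + (¼)*4 = -3/2 + 1 = -½)
(f(W(-29)) + 1215673) - 749874 = (-½ + 1215673) - 749874 = 2431345/2 - 749874 = 931597/2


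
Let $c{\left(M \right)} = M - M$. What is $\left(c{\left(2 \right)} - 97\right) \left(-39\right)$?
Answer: $3783$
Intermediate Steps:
$c{\left(M \right)} = 0$
$\left(c{\left(2 \right)} - 97\right) \left(-39\right) = \left(0 - 97\right) \left(-39\right) = \left(-97\right) \left(-39\right) = 3783$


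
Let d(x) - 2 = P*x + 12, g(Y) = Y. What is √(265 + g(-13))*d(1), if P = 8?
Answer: 132*√7 ≈ 349.24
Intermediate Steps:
d(x) = 14 + 8*x (d(x) = 2 + (8*x + 12) = 2 + (12 + 8*x) = 14 + 8*x)
√(265 + g(-13))*d(1) = √(265 - 13)*(14 + 8*1) = √252*(14 + 8) = (6*√7)*22 = 132*√7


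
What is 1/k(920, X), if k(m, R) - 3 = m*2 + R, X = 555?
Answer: 1/2398 ≈ 0.00041701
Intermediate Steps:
k(m, R) = 3 + R + 2*m (k(m, R) = 3 + (m*2 + R) = 3 + (2*m + R) = 3 + (R + 2*m) = 3 + R + 2*m)
1/k(920, X) = 1/(3 + 555 + 2*920) = 1/(3 + 555 + 1840) = 1/2398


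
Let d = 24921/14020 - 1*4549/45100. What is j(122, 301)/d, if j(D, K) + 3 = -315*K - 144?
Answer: -88300974300/1559059 ≈ -56637.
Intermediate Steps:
j(D, K) = -147 - 315*K (j(D, K) = -3 + (-315*K - 144) = -3 + (-144 - 315*K) = -147 - 315*K)
d = 26504003/15807550 (d = 24921*(1/14020) - 4549*1/45100 = 24921/14020 - 4549/45100 = 26504003/15807550 ≈ 1.6767)
j(122, 301)/d = (-147 - 315*301)/(26504003/15807550) = (-147 - 94815)*(15807550/26504003) = -94962*15807550/26504003 = -88300974300/1559059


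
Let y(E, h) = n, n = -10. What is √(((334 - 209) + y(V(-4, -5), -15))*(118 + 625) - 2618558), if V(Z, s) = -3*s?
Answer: 9*I*√31273 ≈ 1591.6*I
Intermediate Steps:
y(E, h) = -10
√(((334 - 209) + y(V(-4, -5), -15))*(118 + 625) - 2618558) = √(((334 - 209) - 10)*(118 + 625) - 2618558) = √((125 - 10)*743 - 2618558) = √(115*743 - 2618558) = √(85445 - 2618558) = √(-2533113) = 9*I*√31273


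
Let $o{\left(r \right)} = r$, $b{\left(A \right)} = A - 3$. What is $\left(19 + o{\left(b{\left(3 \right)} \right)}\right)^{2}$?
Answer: $361$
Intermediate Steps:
$b{\left(A \right)} = -3 + A$
$\left(19 + o{\left(b{\left(3 \right)} \right)}\right)^{2} = \left(19 + \left(-3 + 3\right)\right)^{2} = \left(19 + 0\right)^{2} = 19^{2} = 361$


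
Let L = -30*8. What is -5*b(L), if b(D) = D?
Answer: 1200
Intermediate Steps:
L = -240
-5*b(L) = -5*(-240) = 1200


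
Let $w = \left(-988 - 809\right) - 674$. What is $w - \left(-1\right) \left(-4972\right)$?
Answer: $-7443$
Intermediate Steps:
$w = -2471$ ($w = -1797 - 674 = -2471$)
$w - \left(-1\right) \left(-4972\right) = -2471 - \left(-1\right) \left(-4972\right) = -2471 - 4972 = -7443$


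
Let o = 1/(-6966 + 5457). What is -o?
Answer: 1/1509 ≈ 0.00066269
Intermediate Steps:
o = -1/1509 (o = 1/(-1509) = -1/1509 ≈ -0.00066269)
-o = -1*(-1/1509) = 1/1509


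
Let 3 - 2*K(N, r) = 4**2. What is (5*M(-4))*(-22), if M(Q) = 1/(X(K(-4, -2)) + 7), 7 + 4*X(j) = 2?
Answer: -440/23 ≈ -19.130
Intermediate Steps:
K(N, r) = -13/2 (K(N, r) = 3/2 - 1/2*4**2 = 3/2 - 1/2*16 = 3/2 - 8 = -13/2)
X(j) = -5/4 (X(j) = -7/4 + (1/4)*2 = -7/4 + 1/2 = -5/4)
M(Q) = 4/23 (M(Q) = 1/(-5/4 + 7) = 1/(23/4) = 4/23)
(5*M(-4))*(-22) = (5*(4/23))*(-22) = (20/23)*(-22) = -440/23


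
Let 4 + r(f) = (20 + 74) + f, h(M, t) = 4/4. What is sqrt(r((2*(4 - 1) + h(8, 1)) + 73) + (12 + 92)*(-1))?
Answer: sqrt(66) ≈ 8.1240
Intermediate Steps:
h(M, t) = 1 (h(M, t) = 4*(1/4) = 1)
r(f) = 90 + f (r(f) = -4 + ((20 + 74) + f) = -4 + (94 + f) = 90 + f)
sqrt(r((2*(4 - 1) + h(8, 1)) + 73) + (12 + 92)*(-1)) = sqrt((90 + ((2*(4 - 1) + 1) + 73)) + (12 + 92)*(-1)) = sqrt((90 + ((2*3 + 1) + 73)) + 104*(-1)) = sqrt((90 + ((6 + 1) + 73)) - 104) = sqrt((90 + (7 + 73)) - 104) = sqrt((90 + 80) - 104) = sqrt(170 - 104) = sqrt(66)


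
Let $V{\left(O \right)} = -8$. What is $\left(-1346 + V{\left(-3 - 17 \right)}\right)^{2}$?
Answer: $1833316$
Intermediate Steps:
$\left(-1346 + V{\left(-3 - 17 \right)}\right)^{2} = \left(-1346 - 8\right)^{2} = \left(-1354\right)^{2} = 1833316$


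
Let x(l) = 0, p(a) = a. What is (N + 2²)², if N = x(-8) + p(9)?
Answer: 169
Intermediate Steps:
N = 9 (N = 0 + 9 = 9)
(N + 2²)² = (9 + 2²)² = (9 + 4)² = 13² = 169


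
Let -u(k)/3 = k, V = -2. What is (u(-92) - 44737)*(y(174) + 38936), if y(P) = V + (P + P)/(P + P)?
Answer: -1731089035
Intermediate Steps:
u(k) = -3*k
y(P) = -1 (y(P) = -2 + (P + P)/(P + P) = -2 + (2*P)/((2*P)) = -2 + (2*P)*(1/(2*P)) = -2 + 1 = -1)
(u(-92) - 44737)*(y(174) + 38936) = (-3*(-92) - 44737)*(-1 + 38936) = (276 - 44737)*38935 = -44461*38935 = -1731089035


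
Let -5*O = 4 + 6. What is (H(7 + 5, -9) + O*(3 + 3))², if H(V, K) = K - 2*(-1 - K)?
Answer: 1369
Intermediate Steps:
O = -2 (O = -(4 + 6)/5 = -⅕*10 = -2)
H(V, K) = 2 + 3*K (H(V, K) = K + (2 + 2*K) = 2 + 3*K)
(H(7 + 5, -9) + O*(3 + 3))² = ((2 + 3*(-9)) - 2*(3 + 3))² = ((2 - 27) - 2*6)² = (-25 - 12)² = (-37)² = 1369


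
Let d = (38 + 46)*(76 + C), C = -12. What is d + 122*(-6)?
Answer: 4644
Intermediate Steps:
d = 5376 (d = (38 + 46)*(76 - 12) = 84*64 = 5376)
d + 122*(-6) = 5376 + 122*(-6) = 5376 - 732 = 4644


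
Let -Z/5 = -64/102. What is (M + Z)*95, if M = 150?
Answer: 741950/51 ≈ 14548.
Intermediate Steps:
Z = 160/51 (Z = -(-320)/102 = -5*(-32/51) = 160/51 ≈ 3.1373)
(M + Z)*95 = (150 + 160/51)*95 = (7810/51)*95 = 741950/51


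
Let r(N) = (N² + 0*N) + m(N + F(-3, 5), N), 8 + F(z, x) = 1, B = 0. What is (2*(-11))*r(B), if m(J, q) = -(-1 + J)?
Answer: -176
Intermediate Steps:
F(z, x) = -7 (F(z, x) = -8 + 1 = -7)
m(J, q) = 1 - J
r(N) = 8 + N² - N (r(N) = (N² + 0*N) + (1 - (N - 7)) = (N² + 0) + (1 - (-7 + N)) = N² + (1 + (7 - N)) = N² + (8 - N) = 8 + N² - N)
(2*(-11))*r(B) = (2*(-11))*(8 + 0² - 1*0) = -22*(8 + 0 + 0) = -22*8 = -176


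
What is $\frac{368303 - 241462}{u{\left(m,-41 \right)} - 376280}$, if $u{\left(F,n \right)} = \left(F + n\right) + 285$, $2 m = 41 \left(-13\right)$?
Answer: $- \frac{253682}{752605} \approx -0.33707$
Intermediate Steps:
$m = - \frac{533}{2}$ ($m = \frac{41 \left(-13\right)}{2} = \frac{1}{2} \left(-533\right) = - \frac{533}{2} \approx -266.5$)
$u{\left(F,n \right)} = 285 + F + n$
$\frac{368303 - 241462}{u{\left(m,-41 \right)} - 376280} = \frac{368303 - 241462}{\left(285 - \frac{533}{2} - 41\right) - 376280} = \frac{126841}{- \frac{45}{2} - 376280} = \frac{126841}{- \frac{752605}{2}} = 126841 \left(- \frac{2}{752605}\right) = - \frac{253682}{752605}$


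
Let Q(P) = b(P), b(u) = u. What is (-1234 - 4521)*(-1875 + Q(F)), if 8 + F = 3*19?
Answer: 10508630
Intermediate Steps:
F = 49 (F = -8 + 3*19 = -8 + 57 = 49)
Q(P) = P
(-1234 - 4521)*(-1875 + Q(F)) = (-1234 - 4521)*(-1875 + 49) = -5755*(-1826) = 10508630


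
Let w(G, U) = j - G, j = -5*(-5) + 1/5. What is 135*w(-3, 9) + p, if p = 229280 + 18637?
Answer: 251724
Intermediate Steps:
j = 126/5 (j = 25 + 1/5 = 126/5 ≈ 25.200)
w(G, U) = 126/5 - G
p = 247917
135*w(-3, 9) + p = 135*(126/5 - 1*(-3)) + 247917 = 135*(126/5 + 3) + 247917 = 135*(141/5) + 247917 = 3807 + 247917 = 251724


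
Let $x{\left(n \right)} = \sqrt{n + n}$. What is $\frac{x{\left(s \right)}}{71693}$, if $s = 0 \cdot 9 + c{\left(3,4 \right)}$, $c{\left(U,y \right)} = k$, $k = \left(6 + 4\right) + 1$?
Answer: $\frac{\sqrt{22}}{71693} \approx 6.5424 \cdot 10^{-5}$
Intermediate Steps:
$k = 11$ ($k = 10 + 1 = 11$)
$c{\left(U,y \right)} = 11$
$s = 11$ ($s = 0 \cdot 9 + 11 = 0 + 11 = 11$)
$x{\left(n \right)} = \sqrt{2} \sqrt{n}$ ($x{\left(n \right)} = \sqrt{2 n} = \sqrt{2} \sqrt{n}$)
$\frac{x{\left(s \right)}}{71693} = \frac{\sqrt{2} \sqrt{11}}{71693} = \sqrt{22} \cdot \frac{1}{71693} = \frac{\sqrt{22}}{71693}$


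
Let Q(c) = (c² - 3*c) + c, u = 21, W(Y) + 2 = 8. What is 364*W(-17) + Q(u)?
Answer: 2583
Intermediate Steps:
W(Y) = 6 (W(Y) = -2 + 8 = 6)
Q(c) = c² - 2*c
364*W(-17) + Q(u) = 364*6 + 21*(-2 + 21) = 2184 + 21*19 = 2184 + 399 = 2583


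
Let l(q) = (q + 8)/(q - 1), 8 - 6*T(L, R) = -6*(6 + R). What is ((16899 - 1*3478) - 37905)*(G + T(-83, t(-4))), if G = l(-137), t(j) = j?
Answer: -7210538/69 ≈ -1.0450e+5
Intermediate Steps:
T(L, R) = 22/3 + R (T(L, R) = 4/3 - (-1)*(6 + R) = 4/3 - (-36 - 6*R)/6 = 4/3 + (6 + R) = 22/3 + R)
l(q) = (8 + q)/(-1 + q)
G = 43/46 (G = (8 - 137)/(-1 - 137) = -129/(-138) = -1/138*(-129) = 43/46 ≈ 0.93478)
((16899 - 1*3478) - 37905)*(G + T(-83, t(-4))) = ((16899 - 1*3478) - 37905)*(43/46 + (22/3 - 4)) = ((16899 - 3478) - 37905)*(43/46 + 10/3) = (13421 - 37905)*(589/138) = -24484*589/138 = -7210538/69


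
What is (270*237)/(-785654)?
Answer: -31995/392827 ≈ -0.081448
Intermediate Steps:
(270*237)/(-785654) = 63990*(-1/785654) = -31995/392827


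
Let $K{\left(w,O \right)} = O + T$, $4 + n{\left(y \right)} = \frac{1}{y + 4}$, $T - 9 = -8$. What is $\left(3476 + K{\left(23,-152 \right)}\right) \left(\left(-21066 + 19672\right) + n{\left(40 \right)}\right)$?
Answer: $- \frac{204524075}{44} \approx -4.6483 \cdot 10^{6}$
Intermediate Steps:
$T = 1$ ($T = 9 - 8 = 1$)
$n{\left(y \right)} = -4 + \frac{1}{4 + y}$ ($n{\left(y \right)} = -4 + \frac{1}{y + 4} = -4 + \frac{1}{4 + y}$)
$K{\left(w,O \right)} = 1 + O$ ($K{\left(w,O \right)} = O + 1 = 1 + O$)
$\left(3476 + K{\left(23,-152 \right)}\right) \left(\left(-21066 + 19672\right) + n{\left(40 \right)}\right) = \left(3476 + \left(1 - 152\right)\right) \left(\left(-21066 + 19672\right) + \frac{-15 - 160}{4 + 40}\right) = \left(3476 - 151\right) \left(-1394 + \frac{-15 - 160}{44}\right) = 3325 \left(-1394 + \frac{1}{44} \left(-175\right)\right) = 3325 \left(-1394 - \frac{175}{44}\right) = 3325 \left(- \frac{61511}{44}\right) = - \frac{204524075}{44}$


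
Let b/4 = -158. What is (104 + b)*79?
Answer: -41712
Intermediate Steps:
b = -632 (b = 4*(-158) = -632)
(104 + b)*79 = (104 - 632)*79 = -528*79 = -41712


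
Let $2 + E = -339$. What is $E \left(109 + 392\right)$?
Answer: $-170841$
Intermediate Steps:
$E = -341$ ($E = -2 - 339 = -341$)
$E \left(109 + 392\right) = - 341 \left(109 + 392\right) = \left(-341\right) 501 = -170841$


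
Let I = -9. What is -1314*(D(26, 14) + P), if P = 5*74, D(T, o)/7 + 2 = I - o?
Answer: -256230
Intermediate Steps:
D(T, o) = -77 - 7*o (D(T, o) = -14 + 7*(-9 - o) = -14 + (-63 - 7*o) = -77 - 7*o)
P = 370
-1314*(D(26, 14) + P) = -1314*((-77 - 7*14) + 370) = -1314*((-77 - 98) + 370) = -1314*(-175 + 370) = -1314*195 = -256230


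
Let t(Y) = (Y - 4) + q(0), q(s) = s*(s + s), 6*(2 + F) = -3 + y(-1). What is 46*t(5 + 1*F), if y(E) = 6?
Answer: -23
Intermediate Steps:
F = -3/2 (F = -2 + (-3 + 6)/6 = -2 + (⅙)*3 = -2 + ½ = -3/2 ≈ -1.5000)
q(s) = 2*s² (q(s) = s*(2*s) = 2*s²)
t(Y) = -4 + Y (t(Y) = (Y - 4) + 2*0² = (-4 + Y) + 2*0 = (-4 + Y) + 0 = -4 + Y)
46*t(5 + 1*F) = 46*(-4 + (5 + 1*(-3/2))) = 46*(-4 + (5 - 3/2)) = 46*(-4 + 7/2) = 46*(-½) = -23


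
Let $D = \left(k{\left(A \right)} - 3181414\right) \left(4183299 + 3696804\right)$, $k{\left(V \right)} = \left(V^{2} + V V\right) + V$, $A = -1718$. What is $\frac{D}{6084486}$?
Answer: $\frac{1190734346186}{338027} \approx 3.5226 \cdot 10^{6}$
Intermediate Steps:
$k{\left(V \right)} = V + 2 V^{2}$ ($k{\left(V \right)} = \left(V^{2} + V^{2}\right) + V = 2 V^{2} + V = V + 2 V^{2}$)
$D = 21433218231348$ ($D = \left(- 1718 \left(1 + 2 \left(-1718\right)\right) - 3181414\right) \left(4183299 + 3696804\right) = \left(- 1718 \left(1 - 3436\right) - 3181414\right) 7880103 = \left(\left(-1718\right) \left(-3435\right) - 3181414\right) 7880103 = \left(5901330 - 3181414\right) 7880103 = 2719916 \cdot 7880103 = 21433218231348$)
$\frac{D}{6084486} = \frac{21433218231348}{6084486} = 21433218231348 \cdot \frac{1}{6084486} = \frac{1190734346186}{338027}$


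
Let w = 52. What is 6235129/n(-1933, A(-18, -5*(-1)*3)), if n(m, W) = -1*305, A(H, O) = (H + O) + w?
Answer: -6235129/305 ≈ -20443.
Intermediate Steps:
A(H, O) = 52 + H + O (A(H, O) = (H + O) + 52 = 52 + H + O)
n(m, W) = -305
6235129/n(-1933, A(-18, -5*(-1)*3)) = 6235129/(-305) = 6235129*(-1/305) = -6235129/305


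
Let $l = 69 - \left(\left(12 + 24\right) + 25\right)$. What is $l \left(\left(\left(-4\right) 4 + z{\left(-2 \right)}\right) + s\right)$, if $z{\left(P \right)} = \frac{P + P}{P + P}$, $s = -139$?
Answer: $-1232$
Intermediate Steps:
$z{\left(P \right)} = 1$ ($z{\left(P \right)} = \frac{2 P}{2 P} = 2 P \frac{1}{2 P} = 1$)
$l = 8$ ($l = 69 - \left(36 + 25\right) = 69 - 61 = 8$)
$l \left(\left(\left(-4\right) 4 + z{\left(-2 \right)}\right) + s\right) = 8 \left(\left(\left(-4\right) 4 + 1\right) - 139\right) = 8 \left(\left(-16 + 1\right) - 139\right) = 8 \left(-15 - 139\right) = 8 \left(-154\right) = -1232$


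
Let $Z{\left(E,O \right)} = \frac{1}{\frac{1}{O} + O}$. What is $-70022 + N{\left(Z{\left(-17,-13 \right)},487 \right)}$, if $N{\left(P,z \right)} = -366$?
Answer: $-70388$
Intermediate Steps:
$Z{\left(E,O \right)} = \frac{1}{O + \frac{1}{O}}$
$-70022 + N{\left(Z{\left(-17,-13 \right)},487 \right)} = -70022 - 366 = -70388$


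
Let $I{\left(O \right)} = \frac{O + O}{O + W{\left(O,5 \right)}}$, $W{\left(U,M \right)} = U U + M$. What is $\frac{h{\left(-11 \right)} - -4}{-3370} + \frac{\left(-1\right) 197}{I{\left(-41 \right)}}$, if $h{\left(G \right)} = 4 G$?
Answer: $\frac{109210233}{27634} \approx 3952.0$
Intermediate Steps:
$W{\left(U,M \right)} = M + U^{2}$ ($W{\left(U,M \right)} = U^{2} + M = M + U^{2}$)
$I{\left(O \right)} = \frac{2 O}{5 + O + O^{2}}$ ($I{\left(O \right)} = \frac{O + O}{O + \left(5 + O^{2}\right)} = \frac{2 O}{5 + O + O^{2}}$)
$\frac{h{\left(-11 \right)} - -4}{-3370} + \frac{\left(-1\right) 197}{I{\left(-41 \right)}} = \frac{4 \left(-11\right) - -4}{-3370} + \frac{\left(-1\right) 197}{2 \left(-41\right) \frac{1}{5 - 41 + \left(-41\right)^{2}}} = \left(-44 + 4\right) \left(- \frac{1}{3370}\right) - \frac{197}{2 \left(-41\right) \frac{1}{5 - 41 + 1681}} = \left(-40\right) \left(- \frac{1}{3370}\right) - \frac{197}{2 \left(-41\right) \frac{1}{1645}} = \frac{4}{337} - \frac{197}{2 \left(-41\right) \frac{1}{1645}} = \frac{4}{337} - \frac{197}{- \frac{82}{1645}} = \frac{4}{337} - - \frac{324065}{82} = \frac{4}{337} + \frac{324065}{82} = \frac{109210233}{27634}$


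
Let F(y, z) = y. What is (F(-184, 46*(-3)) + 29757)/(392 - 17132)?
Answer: -29573/16740 ≈ -1.7666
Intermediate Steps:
(F(-184, 46*(-3)) + 29757)/(392 - 17132) = (-184 + 29757)/(392 - 17132) = 29573/(-16740) = 29573*(-1/16740) = -29573/16740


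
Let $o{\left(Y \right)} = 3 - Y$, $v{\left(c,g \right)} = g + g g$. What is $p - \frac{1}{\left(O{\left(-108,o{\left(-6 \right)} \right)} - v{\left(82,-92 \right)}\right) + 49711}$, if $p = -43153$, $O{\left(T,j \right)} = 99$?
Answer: $- \frac{1788174015}{41438} \approx -43153.0$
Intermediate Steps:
$v{\left(c,g \right)} = g + g^{2}$
$p - \frac{1}{\left(O{\left(-108,o{\left(-6 \right)} \right)} - v{\left(82,-92 \right)}\right) + 49711} = -43153 - \frac{1}{\left(99 - - 92 \left(1 - 92\right)\right) + 49711} = -43153 - \frac{1}{\left(99 - \left(-92\right) \left(-91\right)\right) + 49711} = -43153 - \frac{1}{\left(99 - 8372\right) + 49711} = -43153 - \frac{1}{-8273 + 49711} = -43153 - \frac{1}{41438} = - \frac{1788174015}{41438}$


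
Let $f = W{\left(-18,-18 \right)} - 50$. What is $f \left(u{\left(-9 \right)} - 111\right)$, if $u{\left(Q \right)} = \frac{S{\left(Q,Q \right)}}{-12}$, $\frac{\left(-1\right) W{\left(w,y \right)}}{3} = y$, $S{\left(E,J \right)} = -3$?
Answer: $-443$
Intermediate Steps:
$W{\left(w,y \right)} = - 3 y$
$u{\left(Q \right)} = \frac{1}{4}$ ($u{\left(Q \right)} = - \frac{3}{-12} = \left(-3\right) \left(- \frac{1}{12}\right) = \frac{1}{4}$)
$f = 4$ ($f = \left(-3\right) \left(-18\right) - 50 = 54 - 50 = 4$)
$f \left(u{\left(-9 \right)} - 111\right) = 4 \left(\frac{1}{4} - 111\right) = 4 \left(- \frac{443}{4}\right) = -443$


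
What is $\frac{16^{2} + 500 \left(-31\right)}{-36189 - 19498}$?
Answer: $\frac{15244}{55687} \approx 0.27374$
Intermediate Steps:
$\frac{16^{2} + 500 \left(-31\right)}{-36189 - 19498} = \frac{256 - 15500}{-55687} = \left(-15244\right) \left(- \frac{1}{55687}\right) = \frac{15244}{55687}$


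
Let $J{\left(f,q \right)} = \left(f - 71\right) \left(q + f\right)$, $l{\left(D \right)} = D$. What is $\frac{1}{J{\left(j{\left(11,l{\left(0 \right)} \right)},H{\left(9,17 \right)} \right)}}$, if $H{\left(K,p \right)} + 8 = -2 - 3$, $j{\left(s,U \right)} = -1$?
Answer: $\frac{1}{1008} \approx 0.00099206$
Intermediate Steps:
$H{\left(K,p \right)} = -13$ ($H{\left(K,p \right)} = -8 - 5 = -13$)
$J{\left(f,q \right)} = \left(-71 + f\right) \left(f + q\right)$
$\frac{1}{J{\left(j{\left(11,l{\left(0 \right)} \right)},H{\left(9,17 \right)} \right)}} = \frac{1}{\left(-1\right)^{2} - -71 - -923 - -13} = \frac{1}{1 + 71 + 923 + 13} = \frac{1}{1008}$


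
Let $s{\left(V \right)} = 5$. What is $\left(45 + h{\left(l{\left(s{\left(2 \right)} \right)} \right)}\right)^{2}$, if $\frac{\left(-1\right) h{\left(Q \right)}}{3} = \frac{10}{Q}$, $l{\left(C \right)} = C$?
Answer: $1521$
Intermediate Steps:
$h{\left(Q \right)} = - \frac{30}{Q}$ ($h{\left(Q \right)} = - 3 \frac{10}{Q} = - \frac{30}{Q}$)
$\left(45 + h{\left(l{\left(s{\left(2 \right)} \right)} \right)}\right)^{2} = \left(45 - \frac{30}{5}\right)^{2} = \left(45 - 6\right)^{2} = 39^{2} = 1521$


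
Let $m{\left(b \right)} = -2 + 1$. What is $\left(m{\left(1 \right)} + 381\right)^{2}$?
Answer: $144400$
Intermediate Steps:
$m{\left(b \right)} = -1$
$\left(m{\left(1 \right)} + 381\right)^{2} = \left(-1 + 381\right)^{2} = 380^{2} = 144400$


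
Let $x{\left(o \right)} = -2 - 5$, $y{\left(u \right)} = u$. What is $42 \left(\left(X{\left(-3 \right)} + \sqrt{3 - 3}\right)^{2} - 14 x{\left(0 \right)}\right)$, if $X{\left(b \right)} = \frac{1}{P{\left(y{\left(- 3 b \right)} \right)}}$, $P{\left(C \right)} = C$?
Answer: $\frac{111146}{27} \approx 4116.5$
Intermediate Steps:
$x{\left(o \right)} = -7$ ($x{\left(o \right)} = -2 - 5 = -7$)
$X{\left(b \right)} = - \frac{1}{3 b}$ ($X{\left(b \right)} = \frac{1}{\left(-3\right) b} = - \frac{1}{3 b}$)
$42 \left(\left(X{\left(-3 \right)} + \sqrt{3 - 3}\right)^{2} - 14 x{\left(0 \right)}\right) = 42 \left(\left(- \frac{1}{3 \left(-3\right)} + \sqrt{3 - 3}\right)^{2} - -98\right) = 42 \left(\left(\left(- \frac{1}{3}\right) \left(- \frac{1}{3}\right) + \sqrt{0}\right)^{2} + 98\right) = 42 \left(\left(\frac{1}{9} + 0\right)^{2} + 98\right) = 42 \left(\left(\frac{1}{9}\right)^{2} + 98\right) = 42 \left(\frac{1}{81} + 98\right) = 42 \cdot \frac{7939}{81} = \frac{111146}{27}$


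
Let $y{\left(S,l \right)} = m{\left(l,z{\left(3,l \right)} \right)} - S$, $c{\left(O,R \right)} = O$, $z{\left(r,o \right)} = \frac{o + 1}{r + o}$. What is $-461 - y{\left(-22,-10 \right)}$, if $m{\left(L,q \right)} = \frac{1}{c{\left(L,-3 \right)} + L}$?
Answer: $- \frac{9659}{20} \approx -482.95$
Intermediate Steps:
$z{\left(r,o \right)} = \frac{1 + o}{o + r}$
$m{\left(L,q \right)} = \frac{1}{2 L}$ ($m{\left(L,q \right)} = \frac{1}{L + L} = \frac{1}{2 L}$)
$y{\left(S,l \right)} = \frac{1}{2 l} - S$
$-461 - y{\left(-22,-10 \right)} = -461 - \left(\frac{1}{2 \left(-10\right)} - -22\right) = -461 - \left(\frac{1}{2} \left(- \frac{1}{10}\right) + 22\right) = -461 - \left(- \frac{1}{20} + 22\right) = -461 - \frac{439}{20} = - \frac{9659}{20}$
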